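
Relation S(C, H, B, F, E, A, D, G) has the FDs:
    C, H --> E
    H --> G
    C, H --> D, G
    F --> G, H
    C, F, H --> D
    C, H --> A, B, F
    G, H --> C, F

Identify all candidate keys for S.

{F}, {H}

Closure of {F} is {A, B, C, D, E, F, G, H}, the whole schema; {F} is a candidate key.
Closure of {H} is {A, B, C, D, E, F, G, H}, the whole schema; {H} is a candidate key.
These are minimal and exhaustive — every other superkey contains one of them.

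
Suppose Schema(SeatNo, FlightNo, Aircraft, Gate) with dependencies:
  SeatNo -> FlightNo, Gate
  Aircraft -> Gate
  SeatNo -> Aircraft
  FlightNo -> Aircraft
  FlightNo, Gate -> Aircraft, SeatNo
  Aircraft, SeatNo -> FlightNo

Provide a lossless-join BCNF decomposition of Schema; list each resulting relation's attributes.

{Aircraft, FlightNo, SeatNo}; {Aircraft, Gate}

Candidate keys of the original relation: {FlightNo}, {SeatNo}.
In {Aircraft, FlightNo, Gate, SeatNo}, {Aircraft} is not a superkey ({Aircraft}⁺ restricted to this set is {Aircraft, Gate}), so split on Aircraft -> Gate into {Aircraft, Gate} and {Aircraft, FlightNo, SeatNo}.
{Aircraft, Gate} has no BCNF violation.
{Aircraft, FlightNo, SeatNo} has no BCNF violation.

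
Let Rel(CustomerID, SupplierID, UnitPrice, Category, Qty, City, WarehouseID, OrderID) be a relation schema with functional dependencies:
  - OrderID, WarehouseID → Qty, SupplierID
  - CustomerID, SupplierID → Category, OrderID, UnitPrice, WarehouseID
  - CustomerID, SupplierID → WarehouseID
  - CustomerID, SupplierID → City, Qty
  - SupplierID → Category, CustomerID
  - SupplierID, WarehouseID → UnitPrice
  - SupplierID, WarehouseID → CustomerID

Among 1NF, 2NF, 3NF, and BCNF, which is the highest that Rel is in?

Candidate keys: {OrderID, WarehouseID}, {SupplierID}. Prime attributes: {OrderID, SupplierID, WarehouseID}.
Each dependency's left side is a superkey — BCNF holds.

BCNF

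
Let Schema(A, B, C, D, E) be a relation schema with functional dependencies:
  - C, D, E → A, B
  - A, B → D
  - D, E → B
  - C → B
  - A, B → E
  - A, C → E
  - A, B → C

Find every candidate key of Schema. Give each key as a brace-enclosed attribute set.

{A, B}, {A, C}, {A, D, E}, {C, D, E}

{A, B}⁺ = {A, B, C, D, E} — all of the relation — so {A, B} is a candidate key.
{A, C}⁺ = {A, B, C, D, E} — all of the relation — so {A, C} is a candidate key.
{A, D, E}⁺ = {A, B, C, D, E} — all of the relation — so {A, D, E} is a candidate key.
{C, D, E}⁺ = {A, B, C, D, E} — all of the relation — so {C, D, E} is a candidate key.
These are minimal and exhaustive — every other superkey contains one of them.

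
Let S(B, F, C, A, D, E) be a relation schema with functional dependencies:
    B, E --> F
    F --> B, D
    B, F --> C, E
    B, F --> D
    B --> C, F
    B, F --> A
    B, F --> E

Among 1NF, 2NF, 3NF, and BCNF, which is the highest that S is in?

Candidate keys: {B}, {F}. Prime attributes: {B, F}.
Every FD has a superkey on the left, so the relation is in BCNF.

BCNF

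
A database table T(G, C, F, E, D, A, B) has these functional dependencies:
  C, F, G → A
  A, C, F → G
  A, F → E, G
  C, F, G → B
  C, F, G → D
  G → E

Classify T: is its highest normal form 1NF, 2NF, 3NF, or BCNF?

1NF

Candidate keys: {A, C, F}, {C, F, G}. Prime attributes: {A, C, F, G}.
A, F → E, G breaks BCNF: {A, F}⁺ = {A, E, F, G}, so {A, F} is not a superkey.
A, F → E, G determines the non-prime attribute {E} from a non-superkey — 3NF is violated.
The proper key subset {A, F} of {A, C, F} determines non-prime {E}, so the relation is not even in 2NF.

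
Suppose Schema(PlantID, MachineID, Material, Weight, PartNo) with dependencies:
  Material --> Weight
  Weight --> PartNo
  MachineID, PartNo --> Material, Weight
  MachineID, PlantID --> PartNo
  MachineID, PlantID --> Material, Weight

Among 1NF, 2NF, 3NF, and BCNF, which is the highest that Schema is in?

Candidate key: {MachineID, PlantID}. Prime attributes: {MachineID, PlantID}.
For Material --> Weight we have {Material}⁺ = {Material, PartNo, Weight}; {Material} is not a superkey, so BCNF fails.
Material --> Weight has non-prime {Weight} on the right and a non-superkey on the left, so 3NF fails.
No non-prime attribute depends on a proper subset of any candidate key, so 2NF holds.

2NF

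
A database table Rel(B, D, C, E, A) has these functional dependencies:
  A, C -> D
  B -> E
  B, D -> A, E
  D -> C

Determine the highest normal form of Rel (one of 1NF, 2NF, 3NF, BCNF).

1NF

Candidate keys: {A, B, C}, {B, D}. Prime attributes: {A, B, C, D}.
For A, C -> D we have {A, C}⁺ = {A, C, D}; {A, C} is not a superkey, so BCNF fails.
B -> E has non-prime {E} on the right and a non-superkey on the left, so 3NF fails.
Since {B} ⊂ {B, D} and {B}⁺ ⊇ {E} with {E} non-prime, there is a partial dependency; 2NF fails.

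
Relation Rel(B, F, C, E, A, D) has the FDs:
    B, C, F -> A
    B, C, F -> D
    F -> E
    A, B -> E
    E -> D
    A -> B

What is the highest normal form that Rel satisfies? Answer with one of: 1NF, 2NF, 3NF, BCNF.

1NF

Candidate keys: {A, C, F}, {B, C, F}. Prime attributes: {A, B, C, F}.
For F -> E we have {F}⁺ = {D, E, F}; {F} is not a superkey, so BCNF fails.
F -> E determines the non-prime attribute {E} from a non-superkey — 3NF is violated.
Since {A} ⊂ {A, C, F} and {A}⁺ ⊇ {D, E} with {D, E} non-prime, there is a partial dependency; 2NF fails.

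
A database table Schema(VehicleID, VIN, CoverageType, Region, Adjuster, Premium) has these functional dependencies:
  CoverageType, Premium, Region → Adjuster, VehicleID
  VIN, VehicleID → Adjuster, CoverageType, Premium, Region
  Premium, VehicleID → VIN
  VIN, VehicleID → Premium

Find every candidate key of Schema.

{Premium, VehicleID}⁺ = {Adjuster, CoverageType, Premium, Region, VIN, VehicleID}, which is every attribute, so {Premium, VehicleID} is a candidate key.
{VIN, VehicleID}⁺ = {Adjuster, CoverageType, Premium, Region, VIN, VehicleID}, which is every attribute, so {VIN, VehicleID} is a candidate key.
{CoverageType, Premium, Region}⁺ = {Adjuster, CoverageType, Premium, Region, VIN, VehicleID}, which is every attribute, so {CoverageType, Premium, Region} is a candidate key.
No proper subset of any of these is a key, and no other minimal superkey exists.

{CoverageType, Premium, Region}, {Premium, VehicleID}, {VIN, VehicleID}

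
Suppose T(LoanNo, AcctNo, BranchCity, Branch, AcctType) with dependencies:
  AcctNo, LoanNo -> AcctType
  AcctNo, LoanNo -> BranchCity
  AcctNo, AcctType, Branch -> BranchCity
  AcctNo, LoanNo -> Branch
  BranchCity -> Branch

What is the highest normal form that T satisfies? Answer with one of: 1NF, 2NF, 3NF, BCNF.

Candidate key: {AcctNo, LoanNo}. Prime attributes: {AcctNo, LoanNo}.
AcctNo, AcctType, Branch -> BranchCity: {AcctNo, AcctType, Branch}⁺ = {AcctNo, AcctType, Branch, BranchCity}, which is not all of the attributes, so the left side is not a superkey — BCNF is violated.
Because {BranchCity} is non-prime and the left side of AcctNo, AcctType, Branch -> BranchCity is not a superkey, the relation is not in 3NF.
No proper subset of a key has a non-prime attribute in its closure, so there is no partial dependency; 2NF holds.

2NF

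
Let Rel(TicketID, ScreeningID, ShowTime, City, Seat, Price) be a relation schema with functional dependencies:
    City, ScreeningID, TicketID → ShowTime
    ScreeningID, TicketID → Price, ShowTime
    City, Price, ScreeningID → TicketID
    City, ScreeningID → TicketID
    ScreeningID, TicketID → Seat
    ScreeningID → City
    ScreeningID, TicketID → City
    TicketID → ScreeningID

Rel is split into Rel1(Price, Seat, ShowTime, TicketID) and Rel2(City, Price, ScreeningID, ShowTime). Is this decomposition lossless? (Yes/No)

Rel1 ∩ Rel2 = {Price, ShowTime}; its closure under F is {Price, ShowTime}.
Neither Rel1 nor Rel2 is contained in that closure, so the decomposition is lossy.

No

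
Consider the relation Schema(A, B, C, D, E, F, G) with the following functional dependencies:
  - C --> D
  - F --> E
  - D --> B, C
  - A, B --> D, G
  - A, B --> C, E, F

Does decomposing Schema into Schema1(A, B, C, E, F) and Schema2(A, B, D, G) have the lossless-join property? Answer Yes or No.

Yes

The shared attributes are {A, B} and {A, B}⁺ = {A, B, C, D, E, F, G}.
Since Schema1 ⊆ {A, B, C, D, E, F, G}, the intersection is a superkey of Schema1; the decomposition is lossless.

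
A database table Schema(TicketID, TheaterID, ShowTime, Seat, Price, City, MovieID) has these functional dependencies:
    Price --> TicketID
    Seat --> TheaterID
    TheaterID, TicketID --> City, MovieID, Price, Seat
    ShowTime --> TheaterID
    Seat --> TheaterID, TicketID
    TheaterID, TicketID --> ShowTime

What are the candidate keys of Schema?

{Price, ShowTime}, {Price, TheaterID}, {Seat}, {ShowTime, TicketID}, {TheaterID, TicketID}

{Seat} is a candidate key since {Seat}⁺ = {City, MovieID, Price, Seat, ShowTime, TheaterID, TicketID} covers every attribute.
{Price, ShowTime} is a candidate key since {Price, ShowTime}⁺ = {City, MovieID, Price, Seat, ShowTime, TheaterID, TicketID} covers every attribute.
{Price, TheaterID} is a candidate key since {Price, TheaterID}⁺ = {City, MovieID, Price, Seat, ShowTime, TheaterID, TicketID} covers every attribute.
{ShowTime, TicketID} is a candidate key since {ShowTime, TicketID}⁺ = {City, MovieID, Price, Seat, ShowTime, TheaterID, TicketID} covers every attribute.
{TheaterID, TicketID} is a candidate key since {TheaterID, TicketID}⁺ = {City, MovieID, Price, Seat, ShowTime, TheaterID, TicketID} covers every attribute.
Any other superkey properly contains one of these, so there are no further candidate keys.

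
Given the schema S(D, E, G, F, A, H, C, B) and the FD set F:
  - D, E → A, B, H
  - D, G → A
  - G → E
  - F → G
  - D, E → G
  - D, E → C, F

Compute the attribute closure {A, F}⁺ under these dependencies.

Start with {A, F}.
F → G applies; add {G} → now {A, F, G}.
G → E applies; add {E} → now {A, E, F, G}.
No further FD applies.

{A, E, F, G}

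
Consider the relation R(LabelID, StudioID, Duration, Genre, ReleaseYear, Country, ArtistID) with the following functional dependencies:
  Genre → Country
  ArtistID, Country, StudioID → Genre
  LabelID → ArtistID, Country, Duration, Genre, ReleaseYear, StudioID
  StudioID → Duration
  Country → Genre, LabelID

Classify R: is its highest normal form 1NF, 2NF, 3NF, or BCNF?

2NF

Candidate keys: {Country}, {Genre}, {LabelID}. Prime attributes: {Country, Genre, LabelID}.
For StudioID → Duration we have {StudioID}⁺ = {Duration, StudioID}; {StudioID} is not a superkey, so BCNF fails.
StudioID → Duration determines the non-prime attribute {Duration} from a non-superkey — 3NF is violated.
Every candidate key is a single attribute, so no partial dependency is possible; 2NF holds.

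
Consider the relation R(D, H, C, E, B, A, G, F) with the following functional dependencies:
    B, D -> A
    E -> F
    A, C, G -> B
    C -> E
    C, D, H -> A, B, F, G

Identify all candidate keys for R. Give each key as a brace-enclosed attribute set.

{C, D, H}

Attributes never on any right-hand side: {C, D, H} — every candidate key must contain all of them.
Closure of {C, D, H} is {A, B, C, D, E, F, G, H}, the whole schema; {C, D, H} is a candidate key.
No other minimal set has full closure, so this is the only candidate key.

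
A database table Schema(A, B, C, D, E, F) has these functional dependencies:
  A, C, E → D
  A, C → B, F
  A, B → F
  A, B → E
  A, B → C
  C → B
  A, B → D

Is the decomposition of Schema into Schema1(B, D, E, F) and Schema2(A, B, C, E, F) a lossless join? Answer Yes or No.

Common attributes: {B, E, F}; their closure is {B, E, F}.
The closure covers neither Schema1 nor Schema2 entirely; the join is not lossless.

No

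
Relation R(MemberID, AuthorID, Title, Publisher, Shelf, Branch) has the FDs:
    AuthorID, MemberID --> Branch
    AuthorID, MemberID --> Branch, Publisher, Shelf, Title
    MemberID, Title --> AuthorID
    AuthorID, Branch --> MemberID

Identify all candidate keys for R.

{AuthorID, Branch}⁺ = {AuthorID, Branch, MemberID, Publisher, Shelf, Title}, which is every attribute, so {AuthorID, Branch} is a candidate key.
{AuthorID, MemberID}⁺ = {AuthorID, Branch, MemberID, Publisher, Shelf, Title}, which is every attribute, so {AuthorID, MemberID} is a candidate key.
{MemberID, Title}⁺ = {AuthorID, Branch, MemberID, Publisher, Shelf, Title}, which is every attribute, so {MemberID, Title} is a candidate key.
Any other superkey properly contains one of these, so there are no further candidate keys.

{AuthorID, Branch}, {AuthorID, MemberID}, {MemberID, Title}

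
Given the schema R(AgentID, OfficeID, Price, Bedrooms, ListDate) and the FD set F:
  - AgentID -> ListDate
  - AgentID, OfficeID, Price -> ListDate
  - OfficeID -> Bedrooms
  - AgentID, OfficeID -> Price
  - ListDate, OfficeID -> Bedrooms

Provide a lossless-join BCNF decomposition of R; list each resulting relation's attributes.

Candidate key of the original relation: {AgentID, OfficeID}.
{AgentID, Bedrooms, ListDate, OfficeID, Price}: {AgentID} determines {AgentID, ListDate} here but is not a superkey — split on AgentID -> ListDate, giving {AgentID, ListDate} and {AgentID, Bedrooms, OfficeID, Price}.
{AgentID, ListDate} has no BCNF violation.
{AgentID, Bedrooms, OfficeID, Price}: {OfficeID} determines {Bedrooms, OfficeID} here but is not a superkey — split on OfficeID -> Bedrooms, giving {Bedrooms, OfficeID} and {AgentID, OfficeID, Price}.
{Bedrooms, OfficeID} has no BCNF violation.
{AgentID, OfficeID, Price} has no BCNF violation.

{AgentID, ListDate}; {AgentID, OfficeID, Price}; {Bedrooms, OfficeID}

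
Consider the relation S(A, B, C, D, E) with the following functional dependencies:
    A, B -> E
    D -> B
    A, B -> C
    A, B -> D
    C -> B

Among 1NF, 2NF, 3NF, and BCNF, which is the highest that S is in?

Candidate keys: {A, B}, {A, C}, {A, D}. Prime attributes: {A, B, C, D}.
For D -> B we have {D}⁺ = {B, D}; {D} is not a superkey, so BCNF fails.
But every attribute on its right side ({B}) is prime, and the same holds for every other non-superkey FD, so 3NF still holds.

3NF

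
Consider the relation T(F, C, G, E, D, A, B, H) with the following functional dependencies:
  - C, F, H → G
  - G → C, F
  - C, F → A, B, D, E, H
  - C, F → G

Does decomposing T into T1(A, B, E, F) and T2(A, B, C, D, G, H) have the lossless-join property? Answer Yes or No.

Common attributes: {A, B}; their closure is {A, B}.
The closure covers neither T1 nor T2 entirely; the join is not lossless.

No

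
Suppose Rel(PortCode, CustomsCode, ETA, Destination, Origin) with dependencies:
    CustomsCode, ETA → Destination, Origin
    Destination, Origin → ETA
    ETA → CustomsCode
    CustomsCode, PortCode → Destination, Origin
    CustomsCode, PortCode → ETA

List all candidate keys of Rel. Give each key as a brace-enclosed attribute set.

Attributes never on any right-hand side: {PortCode} — every candidate key must contain it.
Closure of {CustomsCode, PortCode} is {CustomsCode, Destination, ETA, Origin, PortCode}, the whole schema; {CustomsCode, PortCode} is a candidate key.
Closure of {ETA, PortCode} is {CustomsCode, Destination, ETA, Origin, PortCode}, the whole schema; {ETA, PortCode} is a candidate key.
Closure of {Destination, Origin, PortCode} is {CustomsCode, Destination, ETA, Origin, PortCode}, the whole schema; {Destination, Origin, PortCode} is a candidate key.
Any other superkey properly contains one of these, so there are no further candidate keys.

{CustomsCode, PortCode}, {Destination, Origin, PortCode}, {ETA, PortCode}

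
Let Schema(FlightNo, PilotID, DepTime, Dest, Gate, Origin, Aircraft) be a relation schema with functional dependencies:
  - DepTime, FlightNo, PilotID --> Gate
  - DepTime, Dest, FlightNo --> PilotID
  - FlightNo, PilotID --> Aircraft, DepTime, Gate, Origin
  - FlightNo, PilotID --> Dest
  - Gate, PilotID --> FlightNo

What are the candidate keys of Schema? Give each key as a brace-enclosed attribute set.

{DepTime, Dest, FlightNo}, {FlightNo, PilotID}, {Gate, PilotID}

{FlightNo, PilotID}⁺ = {Aircraft, DepTime, Dest, FlightNo, Gate, Origin, PilotID} — all of the relation — so {FlightNo, PilotID} is a candidate key.
{Gate, PilotID}⁺ = {Aircraft, DepTime, Dest, FlightNo, Gate, Origin, PilotID} — all of the relation — so {Gate, PilotID} is a candidate key.
{DepTime, Dest, FlightNo}⁺ = {Aircraft, DepTime, Dest, FlightNo, Gate, Origin, PilotID} — all of the relation — so {DepTime, Dest, FlightNo} is a candidate key.
These are minimal and exhaustive — every other superkey contains one of them.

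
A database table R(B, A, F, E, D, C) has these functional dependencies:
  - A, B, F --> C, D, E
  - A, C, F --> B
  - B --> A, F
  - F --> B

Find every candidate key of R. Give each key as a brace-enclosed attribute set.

{B}, {F}

{B}⁺ = {A, B, C, D, E, F} — all of the relation — so {B} is a candidate key.
{F}⁺ = {A, B, C, D, E, F} — all of the relation — so {F} is a candidate key.
No proper subset of any of these is a key, and no other minimal superkey exists.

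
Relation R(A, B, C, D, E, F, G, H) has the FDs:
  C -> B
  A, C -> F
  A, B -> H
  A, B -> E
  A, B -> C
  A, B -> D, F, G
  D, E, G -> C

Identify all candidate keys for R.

No FD produces {A}, so it must be in every candidate key.
{A, B} is a candidate key since {A, B}⁺ = {A, B, C, D, E, F, G, H} covers every attribute.
{A, C} is a candidate key since {A, C}⁺ = {A, B, C, D, E, F, G, H} covers every attribute.
{A, D, E, G} is a candidate key since {A, D, E, G}⁺ = {A, B, C, D, E, F, G, H} covers every attribute.
Any other superkey properly contains one of these, so there are no further candidate keys.

{A, B}, {A, C}, {A, D, E, G}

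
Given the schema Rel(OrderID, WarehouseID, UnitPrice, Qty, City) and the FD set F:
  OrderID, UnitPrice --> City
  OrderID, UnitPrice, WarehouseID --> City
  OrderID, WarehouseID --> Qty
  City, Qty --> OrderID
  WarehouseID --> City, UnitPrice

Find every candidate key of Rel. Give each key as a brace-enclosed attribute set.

{OrderID, WarehouseID}, {Qty, WarehouseID}

{WarehouseID} never appears on the right of any FD, so every key must include it.
{OrderID, WarehouseID} is a candidate key since {OrderID, WarehouseID}⁺ = {City, OrderID, Qty, UnitPrice, WarehouseID} covers every attribute.
{Qty, WarehouseID} is a candidate key since {Qty, WarehouseID}⁺ = {City, OrderID, Qty, UnitPrice, WarehouseID} covers every attribute.
No proper subset of any of these is a key, and no other minimal superkey exists.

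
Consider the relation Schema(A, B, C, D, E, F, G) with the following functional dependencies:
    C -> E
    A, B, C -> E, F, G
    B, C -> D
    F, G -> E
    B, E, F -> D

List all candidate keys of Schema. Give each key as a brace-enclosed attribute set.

Attributes never on any right-hand side: {A, B, C} — every candidate key must contain all of them.
{A, B, C}⁺ = {A, B, C, D, E, F, G}, which is every attribute, so {A, B, C} is a candidate key.
Every other attribute set either contains this one or has a smaller closure.

{A, B, C}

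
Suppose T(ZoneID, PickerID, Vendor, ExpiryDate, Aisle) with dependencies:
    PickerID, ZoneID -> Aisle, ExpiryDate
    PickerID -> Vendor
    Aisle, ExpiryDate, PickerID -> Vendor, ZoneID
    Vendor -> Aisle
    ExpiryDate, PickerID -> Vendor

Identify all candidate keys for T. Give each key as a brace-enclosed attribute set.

Attributes never on any right-hand side: {PickerID} — every candidate key must contain it.
Closure of {ExpiryDate, PickerID} is {Aisle, ExpiryDate, PickerID, Vendor, ZoneID}, the whole schema; {ExpiryDate, PickerID} is a candidate key.
Closure of {PickerID, ZoneID} is {Aisle, ExpiryDate, PickerID, Vendor, ZoneID}, the whole schema; {PickerID, ZoneID} is a candidate key.
No proper subset of any of these is a key, and no other minimal superkey exists.

{ExpiryDate, PickerID}, {PickerID, ZoneID}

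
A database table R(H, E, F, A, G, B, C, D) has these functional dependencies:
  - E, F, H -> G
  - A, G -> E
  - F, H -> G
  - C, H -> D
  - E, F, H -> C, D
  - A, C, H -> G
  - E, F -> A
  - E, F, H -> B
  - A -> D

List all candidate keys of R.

{A, F, H}, {E, F, H}

Attributes never on any right-hand side: {F, H} — every candidate key must contain all of them.
{A, F, H}⁺ = {A, B, C, D, E, F, G, H}, which is every attribute, so {A, F, H} is a candidate key.
{E, F, H}⁺ = {A, B, C, D, E, F, G, H}, which is every attribute, so {E, F, H} is a candidate key.
These are minimal and exhaustive — every other superkey contains one of them.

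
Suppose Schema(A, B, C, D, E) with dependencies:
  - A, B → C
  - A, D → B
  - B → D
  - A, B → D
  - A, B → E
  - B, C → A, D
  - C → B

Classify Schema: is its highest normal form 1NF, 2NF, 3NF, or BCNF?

3NF

Candidate keys: {A, B}, {A, D}, {C}. Prime attributes: {A, B, C, D}.
For B → D we have {B}⁺ = {B, D}; {B} is not a superkey, so BCNF fails.
But every attribute on its right side ({D}) is prime, and the same holds for every other non-superkey FD, so 3NF still holds.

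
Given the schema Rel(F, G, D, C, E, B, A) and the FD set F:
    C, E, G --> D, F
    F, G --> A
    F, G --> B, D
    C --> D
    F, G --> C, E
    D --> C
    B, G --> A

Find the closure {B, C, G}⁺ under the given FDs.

{A, B, C, D, G}

Start with {B, C, G}.
C --> D applies; add {D} → now {B, C, D, G}.
B, G --> A applies; add {A} → now {A, B, C, D, G}.
No further FD applies.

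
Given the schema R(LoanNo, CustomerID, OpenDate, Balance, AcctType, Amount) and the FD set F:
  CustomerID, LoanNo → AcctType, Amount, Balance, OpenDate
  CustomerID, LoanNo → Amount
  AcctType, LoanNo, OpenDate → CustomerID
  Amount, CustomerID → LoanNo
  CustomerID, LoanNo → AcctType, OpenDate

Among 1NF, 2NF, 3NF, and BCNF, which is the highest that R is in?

Candidate keys: {AcctType, LoanNo, OpenDate}, {Amount, CustomerID}, {CustomerID, LoanNo}. Prime attributes: {AcctType, Amount, CustomerID, LoanNo, OpenDate}.
Every FD has a superkey on the left, so the relation is in BCNF.

BCNF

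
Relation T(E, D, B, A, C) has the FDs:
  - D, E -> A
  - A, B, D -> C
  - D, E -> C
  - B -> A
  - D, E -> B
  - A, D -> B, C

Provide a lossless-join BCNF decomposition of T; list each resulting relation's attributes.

Candidate key of the original relation: {D, E}.
In {A, B, C, D, E}, {A, B, D} is not a superkey ({A, B, D}⁺ restricted to this set is {A, B, C, D}), so split on A, B, D -> C into {A, B, C, D} and {A, B, D, E}.
In {A, B, C, D}, {B} is not a superkey ({B}⁺ restricted to this set is {A, B}), so split on B -> A into {A, B} and {B, C, D}.
{A, B} has no BCNF violation.
{B, C, D} has no BCNF violation.
In {A, B, D, E}, {B} is not a superkey ({B}⁺ restricted to this set is {A, B}), so split on B -> A into {A, B} and {B, D, E}.
{A, B} has no BCNF violation.
{B, D, E} has no BCNF violation.

{A, B}; {B, C, D}; {B, D, E}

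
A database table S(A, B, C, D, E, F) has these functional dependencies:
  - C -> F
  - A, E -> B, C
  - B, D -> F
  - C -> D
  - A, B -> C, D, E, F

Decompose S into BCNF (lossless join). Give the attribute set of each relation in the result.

{A, B, C, E}; {C, D, F}

Candidate keys of the original relation: {A, B}, {A, E}.
{A, B, C, D, E, F}: {C} determines {C, D, F} here but is not a superkey — split on C -> D, F, giving {C, D, F} and {A, B, C, E}.
{C, D, F} has no BCNF violation.
{A, B, C, E} has no BCNF violation.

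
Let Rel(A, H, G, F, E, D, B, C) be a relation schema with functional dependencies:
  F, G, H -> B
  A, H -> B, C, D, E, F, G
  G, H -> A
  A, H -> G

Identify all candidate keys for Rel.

{H} never appears on the right of any FD, so every key must include it.
{A, H} is a candidate key since {A, H}⁺ = {A, B, C, D, E, F, G, H} covers every attribute.
{G, H} is a candidate key since {G, H}⁺ = {A, B, C, D, E, F, G, H} covers every attribute.
Any other superkey properly contains one of these, so there are no further candidate keys.

{A, H}, {G, H}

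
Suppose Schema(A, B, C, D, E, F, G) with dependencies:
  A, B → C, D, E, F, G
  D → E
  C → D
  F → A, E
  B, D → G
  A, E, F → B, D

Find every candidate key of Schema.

{A, B}, {F}

Closure of {F} is {A, B, C, D, E, F, G}, the whole schema; {F} is a candidate key.
Closure of {A, B} is {A, B, C, D, E, F, G}, the whole schema; {A, B} is a candidate key.
No proper subset of any of these is a key, and no other minimal superkey exists.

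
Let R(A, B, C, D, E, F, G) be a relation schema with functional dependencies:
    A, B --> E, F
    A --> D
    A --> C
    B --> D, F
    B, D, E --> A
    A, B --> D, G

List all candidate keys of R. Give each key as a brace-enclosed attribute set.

{A, B}, {B, E}

No FD produces {B}, so it must be in every candidate key.
Closure of {A, B} is {A, B, C, D, E, F, G}, the whole schema; {A, B} is a candidate key.
Closure of {B, E} is {A, B, C, D, E, F, G}, the whole schema; {B, E} is a candidate key.
Any other superkey properly contains one of these, so there are no further candidate keys.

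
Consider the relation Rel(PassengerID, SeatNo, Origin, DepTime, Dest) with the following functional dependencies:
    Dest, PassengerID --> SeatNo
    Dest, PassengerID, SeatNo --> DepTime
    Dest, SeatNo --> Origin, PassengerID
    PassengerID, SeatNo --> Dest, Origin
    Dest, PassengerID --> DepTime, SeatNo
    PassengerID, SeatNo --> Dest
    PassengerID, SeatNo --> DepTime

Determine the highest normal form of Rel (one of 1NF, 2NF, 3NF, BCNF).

Candidate keys: {Dest, PassengerID}, {Dest, SeatNo}, {PassengerID, SeatNo}. Prime attributes: {Dest, PassengerID, SeatNo}.
The left-hand side of every FD is a superkey, so BCNF is satisfied.

BCNF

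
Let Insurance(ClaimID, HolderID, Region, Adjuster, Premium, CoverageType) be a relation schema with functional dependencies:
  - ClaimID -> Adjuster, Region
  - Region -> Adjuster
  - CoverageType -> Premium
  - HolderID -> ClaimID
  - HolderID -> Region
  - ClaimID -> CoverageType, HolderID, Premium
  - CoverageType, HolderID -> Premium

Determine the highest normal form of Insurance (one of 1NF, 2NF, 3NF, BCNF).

Candidate keys: {ClaimID}, {HolderID}. Prime attributes: {ClaimID, HolderID}.
Region -> Adjuster breaks BCNF: {Region}⁺ = {Adjuster, Region}, so {Region} is not a superkey.
Region -> Adjuster has non-prime {Adjuster} on the right and a non-superkey on the left, so 3NF fails.
Every candidate key is a single attribute, so no partial dependency is possible; 2NF holds.

2NF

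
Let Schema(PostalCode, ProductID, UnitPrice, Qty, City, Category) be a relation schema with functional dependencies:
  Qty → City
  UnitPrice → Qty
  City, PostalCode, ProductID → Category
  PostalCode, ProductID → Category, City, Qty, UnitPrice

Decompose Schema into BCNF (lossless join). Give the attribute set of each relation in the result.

Candidate key of the original relation: {PostalCode, ProductID}.
Within {Category, City, PostalCode, ProductID, Qty, UnitPrice}: {Qty}⁺ ∩ {Category, City, PostalCode, ProductID, Qty, UnitPrice} = {City, Qty}, not the whole set, so Qty → City violates BCNF; decompose into {City, Qty} and {Category, PostalCode, ProductID, Qty, UnitPrice}.
{City, Qty} is in BCNF.
Within {Category, PostalCode, ProductID, Qty, UnitPrice}: {UnitPrice}⁺ ∩ {Category, PostalCode, ProductID, Qty, UnitPrice} = {Qty, UnitPrice}, not the whole set, so UnitPrice → Qty violates BCNF; decompose into {Qty, UnitPrice} and {Category, PostalCode, ProductID, UnitPrice}.
{Qty, UnitPrice} is in BCNF.
{Category, PostalCode, ProductID, UnitPrice} is in BCNF.

{Category, PostalCode, ProductID, UnitPrice}; {City, Qty}; {Qty, UnitPrice}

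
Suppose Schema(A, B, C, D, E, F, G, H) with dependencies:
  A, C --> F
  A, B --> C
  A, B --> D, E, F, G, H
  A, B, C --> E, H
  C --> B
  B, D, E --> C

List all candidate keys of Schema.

No FD produces {A}, so it must be in every candidate key.
{A, B} is a candidate key since {A, B}⁺ = {A, B, C, D, E, F, G, H} covers every attribute.
{A, C} is a candidate key since {A, C}⁺ = {A, B, C, D, E, F, G, H} covers every attribute.
Any other superkey properly contains one of these, so there are no further candidate keys.

{A, B}, {A, C}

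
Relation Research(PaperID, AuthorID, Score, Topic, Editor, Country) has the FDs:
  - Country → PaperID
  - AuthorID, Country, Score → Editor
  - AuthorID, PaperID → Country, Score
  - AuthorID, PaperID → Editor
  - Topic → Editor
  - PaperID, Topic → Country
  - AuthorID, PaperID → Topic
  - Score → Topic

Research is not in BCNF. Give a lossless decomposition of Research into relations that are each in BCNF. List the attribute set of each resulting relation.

{AuthorID, Country, Score}; {Country, PaperID}; {Editor, Topic}; {Score, Topic}

Candidate keys of the original relation: {AuthorID, Country}, {AuthorID, PaperID}.
In {AuthorID, Country, Editor, PaperID, Score, Topic}, {Country} is not a superkey ({Country}⁺ restricted to this set is {Country, PaperID}), so split on Country → PaperID into {Country, PaperID} and {AuthorID, Country, Editor, Score, Topic}.
{Country, PaperID} is in BCNF.
In {AuthorID, Country, Editor, Score, Topic}, {Topic} is not a superkey ({Topic}⁺ restricted to this set is {Editor, Topic}), so split on Topic → Editor into {Editor, Topic} and {AuthorID, Country, Score, Topic}.
{Editor, Topic} is in BCNF.
In {AuthorID, Country, Score, Topic}, {Score} is not a superkey ({Score}⁺ restricted to this set is {Score, Topic}), so split on Score → Topic into {Score, Topic} and {AuthorID, Country, Score}.
{Score, Topic} is in BCNF.
{AuthorID, Country, Score} is in BCNF.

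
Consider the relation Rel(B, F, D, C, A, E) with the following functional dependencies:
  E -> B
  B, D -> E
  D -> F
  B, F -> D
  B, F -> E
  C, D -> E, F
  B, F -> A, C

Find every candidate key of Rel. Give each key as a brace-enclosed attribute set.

{B, D}, {B, F}, {C, D}, {D, E}, {E, F}

Closure of {B, D} is {A, B, C, D, E, F}, the whole schema; {B, D} is a candidate key.
Closure of {B, F} is {A, B, C, D, E, F}, the whole schema; {B, F} is a candidate key.
Closure of {C, D} is {A, B, C, D, E, F}, the whole schema; {C, D} is a candidate key.
Closure of {D, E} is {A, B, C, D, E, F}, the whole schema; {D, E} is a candidate key.
Closure of {E, F} is {A, B, C, D, E, F}, the whole schema; {E, F} is a candidate key.
No proper subset of any of these is a key, and no other minimal superkey exists.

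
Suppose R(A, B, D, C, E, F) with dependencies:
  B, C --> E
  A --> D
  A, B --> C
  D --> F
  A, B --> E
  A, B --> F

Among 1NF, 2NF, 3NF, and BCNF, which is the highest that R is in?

1NF

Candidate key: {A, B}. Prime attributes: {A, B}.
B, C --> E: {B, C}⁺ = {B, C, E}, which is not all of the attributes, so the left side is not a superkey — BCNF is violated.
B, C --> E determines the non-prime attribute {E} from a non-superkey — 3NF is violated.
The proper key subset {A} of {A, B} determines non-prime {D, F}, so the relation is not even in 2NF.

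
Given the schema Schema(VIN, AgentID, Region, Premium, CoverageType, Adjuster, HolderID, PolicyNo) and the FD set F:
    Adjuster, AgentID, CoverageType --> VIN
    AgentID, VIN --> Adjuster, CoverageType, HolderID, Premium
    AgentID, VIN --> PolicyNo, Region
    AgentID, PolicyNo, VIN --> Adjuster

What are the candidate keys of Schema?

Attributes never on any right-hand side: {AgentID} — every candidate key must contain it.
{AgentID, VIN}⁺ = {Adjuster, AgentID, CoverageType, HolderID, PolicyNo, Premium, Region, VIN} — all of the relation — so {AgentID, VIN} is a candidate key.
{Adjuster, AgentID, CoverageType}⁺ = {Adjuster, AgentID, CoverageType, HolderID, PolicyNo, Premium, Region, VIN} — all of the relation — so {Adjuster, AgentID, CoverageType} is a candidate key.
No proper subset of any of these is a key, and no other minimal superkey exists.

{Adjuster, AgentID, CoverageType}, {AgentID, VIN}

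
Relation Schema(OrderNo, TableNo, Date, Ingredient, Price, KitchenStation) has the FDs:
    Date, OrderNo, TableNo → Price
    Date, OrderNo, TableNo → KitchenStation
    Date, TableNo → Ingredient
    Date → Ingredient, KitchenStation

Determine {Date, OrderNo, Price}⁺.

Start with {Date, OrderNo, Price}.
Date → Ingredient, KitchenStation applies; add {Ingredient, KitchenStation} → now {Date, Ingredient, KitchenStation, OrderNo, Price}.
No further FD applies.

{Date, Ingredient, KitchenStation, OrderNo, Price}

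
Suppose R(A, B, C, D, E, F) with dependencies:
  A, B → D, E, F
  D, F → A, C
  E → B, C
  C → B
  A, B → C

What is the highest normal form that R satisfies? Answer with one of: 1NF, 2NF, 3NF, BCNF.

3NF

Candidate keys: {A, B}, {A, C}, {A, E}, {D, F}. Prime attributes: {A, B, C, D, E, F}.
E → B, C: {E}⁺ = {B, C, E}, which is not all of the attributes, so the left side is not a superkey — BCNF is violated.
Its right-hand attributes {B, C} are all prime, as are those of every other non-superkey FD — the relation is in 3NF.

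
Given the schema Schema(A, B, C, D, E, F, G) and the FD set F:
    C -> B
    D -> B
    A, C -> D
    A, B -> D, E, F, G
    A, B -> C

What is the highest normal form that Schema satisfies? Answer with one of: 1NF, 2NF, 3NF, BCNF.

3NF

Candidate keys: {A, B}, {A, C}, {A, D}. Prime attributes: {A, B, C, D}.
C -> B: {C}⁺ = {B, C}, which is not all of the attributes, so the left side is not a superkey — BCNF is violated.
But every attribute on its right side ({B}) is prime, and the same holds for every other non-superkey FD, so 3NF still holds.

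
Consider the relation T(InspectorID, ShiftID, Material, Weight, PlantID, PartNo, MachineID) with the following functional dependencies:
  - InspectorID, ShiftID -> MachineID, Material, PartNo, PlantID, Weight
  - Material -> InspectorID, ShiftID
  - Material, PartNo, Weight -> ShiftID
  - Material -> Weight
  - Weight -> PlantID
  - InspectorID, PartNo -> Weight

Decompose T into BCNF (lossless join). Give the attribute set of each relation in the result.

Candidate keys of the original relation: {InspectorID, ShiftID}, {Material}.
In {InspectorID, MachineID, Material, PartNo, PlantID, ShiftID, Weight}, {Weight} is not a superkey ({Weight}⁺ restricted to this set is {PlantID, Weight}), so split on Weight -> PlantID into {PlantID, Weight} and {InspectorID, MachineID, Material, PartNo, ShiftID, Weight}.
{PlantID, Weight} is in BCNF.
In {InspectorID, MachineID, Material, PartNo, ShiftID, Weight}, {InspectorID, PartNo} is not a superkey ({InspectorID, PartNo}⁺ restricted to this set is {InspectorID, PartNo, Weight}), so split on InspectorID, PartNo -> Weight into {InspectorID, PartNo, Weight} and {InspectorID, MachineID, Material, PartNo, ShiftID}.
{InspectorID, PartNo, Weight} is in BCNF.
{InspectorID, MachineID, Material, PartNo, ShiftID} is in BCNF.

{InspectorID, MachineID, Material, PartNo, ShiftID}; {InspectorID, PartNo, Weight}; {PlantID, Weight}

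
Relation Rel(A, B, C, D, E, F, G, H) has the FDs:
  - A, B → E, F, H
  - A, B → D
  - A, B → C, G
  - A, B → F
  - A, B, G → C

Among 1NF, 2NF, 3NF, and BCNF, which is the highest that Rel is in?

Candidate key: {A, B}. Prime attributes: {A, B}.
Every FD has a superkey on the left, so the relation is in BCNF.

BCNF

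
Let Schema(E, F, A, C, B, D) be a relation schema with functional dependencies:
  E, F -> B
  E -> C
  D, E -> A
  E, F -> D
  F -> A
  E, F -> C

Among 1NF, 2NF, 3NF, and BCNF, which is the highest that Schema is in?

1NF

Candidate key: {E, F}. Prime attributes: {E, F}.
For E -> C we have {E}⁺ = {C, E}; {E} is not a superkey, so BCNF fails.
E -> C determines the non-prime attribute {C} from a non-superkey — 3NF is violated.
The proper key subset {E} of {E, F} determines non-prime {C}, so the relation is not even in 2NF.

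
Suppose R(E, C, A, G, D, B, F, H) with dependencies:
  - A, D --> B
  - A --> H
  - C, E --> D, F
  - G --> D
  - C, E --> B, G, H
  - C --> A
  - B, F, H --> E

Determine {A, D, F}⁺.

Start with {A, D, F}.
A, D --> B applies; add {B} → now {A, B, D, F}.
A --> H applies; add {H} → now {A, B, D, F, H}.
B, F, H --> E applies; add {E} → now {A, B, D, E, F, H}.
No further FD applies.

{A, B, D, E, F, H}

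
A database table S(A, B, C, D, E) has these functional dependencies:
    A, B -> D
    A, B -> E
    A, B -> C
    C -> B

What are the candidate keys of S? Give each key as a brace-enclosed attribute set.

Attributes never on any right-hand side: {A} — every candidate key must contain it.
{A, B}⁺ = {A, B, C, D, E}, which is every attribute, so {A, B} is a candidate key.
{A, C}⁺ = {A, B, C, D, E}, which is every attribute, so {A, C} is a candidate key.
No proper subset of any of these is a key, and no other minimal superkey exists.

{A, B}, {A, C}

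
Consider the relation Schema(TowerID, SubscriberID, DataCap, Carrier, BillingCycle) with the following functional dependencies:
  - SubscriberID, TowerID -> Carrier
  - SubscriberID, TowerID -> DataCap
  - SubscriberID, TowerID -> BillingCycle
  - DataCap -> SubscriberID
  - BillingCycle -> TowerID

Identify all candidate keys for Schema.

{BillingCycle, DataCap}, {BillingCycle, SubscriberID}, {DataCap, TowerID}, {SubscriberID, TowerID}

{BillingCycle, DataCap} is a candidate key since {BillingCycle, DataCap}⁺ = {BillingCycle, Carrier, DataCap, SubscriberID, TowerID} covers every attribute.
{BillingCycle, SubscriberID} is a candidate key since {BillingCycle, SubscriberID}⁺ = {BillingCycle, Carrier, DataCap, SubscriberID, TowerID} covers every attribute.
{DataCap, TowerID} is a candidate key since {DataCap, TowerID}⁺ = {BillingCycle, Carrier, DataCap, SubscriberID, TowerID} covers every attribute.
{SubscriberID, TowerID} is a candidate key since {SubscriberID, TowerID}⁺ = {BillingCycle, Carrier, DataCap, SubscriberID, TowerID} covers every attribute.
These are minimal and exhaustive — every other superkey contains one of them.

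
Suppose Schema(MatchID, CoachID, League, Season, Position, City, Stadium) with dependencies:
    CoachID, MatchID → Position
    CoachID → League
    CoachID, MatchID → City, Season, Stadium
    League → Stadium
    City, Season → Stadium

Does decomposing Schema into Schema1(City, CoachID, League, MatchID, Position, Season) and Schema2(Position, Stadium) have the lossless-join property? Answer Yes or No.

No

Common attributes: {Position}; their closure is {Position}.
The closure covers neither Schema1 nor Schema2 entirely; the join is not lossless.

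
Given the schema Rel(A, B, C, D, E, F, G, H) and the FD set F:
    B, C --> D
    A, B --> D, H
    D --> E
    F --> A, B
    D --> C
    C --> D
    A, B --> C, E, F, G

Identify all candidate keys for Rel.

Closure of {F} is {A, B, C, D, E, F, G, H}, the whole schema; {F} is a candidate key.
Closure of {A, B} is {A, B, C, D, E, F, G, H}, the whole schema; {A, B} is a candidate key.
Any other superkey properly contains one of these, so there are no further candidate keys.

{A, B}, {F}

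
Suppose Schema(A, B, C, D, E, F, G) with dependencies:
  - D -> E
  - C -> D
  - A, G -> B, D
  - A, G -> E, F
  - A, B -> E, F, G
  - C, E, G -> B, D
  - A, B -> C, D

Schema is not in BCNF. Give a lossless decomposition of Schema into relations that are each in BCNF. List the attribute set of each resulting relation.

{A, C, F, G}; {B, C, G}; {C, D}; {D, E}

Candidate keys of the original relation: {A, B}, {A, G}.
Within {A, B, C, D, E, F, G}: {D}⁺ ∩ {A, B, C, D, E, F, G} = {D, E}, not the whole set, so D -> E violates BCNF; decompose into {D, E} and {A, B, C, D, F, G}.
{D, E}: every determinant is a superkey — BCNF.
Within {A, B, C, D, F, G}: {C}⁺ ∩ {A, B, C, D, F, G} = {C, D}, not the whole set, so C -> D violates BCNF; decompose into {C, D} and {A, B, C, F, G}.
{C, D}: every determinant is a superkey — BCNF.
Within {A, B, C, F, G}: {C, G}⁺ ∩ {A, B, C, F, G} = {B, C, G}, not the whole set, so C, G -> B violates BCNF; decompose into {B, C, G} and {A, C, F, G}.
{B, C, G}: every determinant is a superkey — BCNF.
{A, C, F, G}: every determinant is a superkey — BCNF.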